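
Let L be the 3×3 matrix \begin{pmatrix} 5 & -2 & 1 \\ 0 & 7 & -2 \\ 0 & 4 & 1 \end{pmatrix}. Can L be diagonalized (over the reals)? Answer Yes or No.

No

Characteristic polynomial: p(λ) = λ^3 - 13λ^2 + 55λ - 75 = (λ - 5)^2(λ - 3).
λ = 5 has algebraic multiplicity 2; rank(L − 5I) = 2, so geometric multiplicity = 1.
Geometric multiplicity < algebraic multiplicity, so L is not diagonalizable.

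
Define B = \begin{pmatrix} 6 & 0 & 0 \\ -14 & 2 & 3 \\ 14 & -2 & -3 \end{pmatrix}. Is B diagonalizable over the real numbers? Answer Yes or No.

Characteristic polynomial: p(s) = s^3 - 5s^2 - 6s = s(s - 6)(s + 1).
All 3 eigenvalues are distinct, so B is diagonalizable.

Yes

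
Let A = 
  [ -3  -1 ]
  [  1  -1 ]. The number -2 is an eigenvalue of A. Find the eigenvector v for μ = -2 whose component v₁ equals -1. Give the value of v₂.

1

A + 2I = [[-1, -1], [1, 1]].
Solving (A + 2I)v = 0 gives the eigenspace spanned by (-1, 1).
With v₁ = -1, v = (-1, 1), so v₂ = 1.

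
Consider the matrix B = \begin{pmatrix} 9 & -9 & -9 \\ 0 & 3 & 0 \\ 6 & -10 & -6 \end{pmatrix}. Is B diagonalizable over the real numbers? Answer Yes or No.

No

Characteristic polynomial: p(s) = s^3 - 6s^2 + 9s = s(s - 3)^2.
s = 3 has algebraic multiplicity 2; rank(B − 3I) = 2, so geometric multiplicity = 1.
Geometric multiplicity < algebraic multiplicity, so B is not diagonalizable.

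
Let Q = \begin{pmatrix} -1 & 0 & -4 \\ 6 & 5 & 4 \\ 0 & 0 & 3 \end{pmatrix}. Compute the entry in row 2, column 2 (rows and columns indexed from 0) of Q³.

27

Characteristic polynomial: t^3 - 7t^2 + 7t + 15 = (t - 5)(t - 3)(t + 1), so the eigenvalues are -1, 3, 5.
t=3: eigenvector (-1, 1, 1).
t=-1: eigenvector (1, -1, 0).
t=5: eigenvector (0, -1, 0).
P = [[-1, 1, 0], [1, -1, -1], [1, 0, 0]], D = diag(3, -1, 5), P⁻¹ = [[0, 0, 1], [1, 0, 1], [-1, -1, 0]].
Q³ = P·diag(27, -1, 125)·P⁻¹ = [[-1, 0, -28], [126, 125, 28], [0, 0, 27]].
The requested entry is 27.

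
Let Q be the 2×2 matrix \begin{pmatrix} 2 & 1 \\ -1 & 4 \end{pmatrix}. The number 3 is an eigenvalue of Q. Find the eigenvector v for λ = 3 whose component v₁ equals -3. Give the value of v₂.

-3

Q − 3I = [[-1, 1], [-1, 1]].
Solving (Q − 3I)v = 0 gives the eigenspace spanned by (-3, -3).
With v₁ = -3, v = (-3, -3), so v₂ = -3.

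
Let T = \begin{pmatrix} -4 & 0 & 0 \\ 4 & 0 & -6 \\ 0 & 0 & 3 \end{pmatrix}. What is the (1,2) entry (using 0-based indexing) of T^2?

Characteristic polynomial: λ^3 + λ^2 - 12λ = λ(λ - 3)(λ + 4), so the eigenvalues are -4, 0, 3.
λ=-4: eigenvector (1, -1, 0).
λ=0: eigenvector (0, 1, 0).
λ=3: eigenvector (0, -2, 1).
P = [[1, 0, 0], [-1, 1, -2], [0, 0, 1]], D = diag(-4, 0, 3), P⁻¹ = [[1, 0, 0], [1, 1, 2], [0, 0, 1]].
T² = P·diag(16, 0, 9)·P⁻¹ = [[16, 0, 0], [-16, 0, -18], [0, 0, 9]].
The requested entry is -18.

-18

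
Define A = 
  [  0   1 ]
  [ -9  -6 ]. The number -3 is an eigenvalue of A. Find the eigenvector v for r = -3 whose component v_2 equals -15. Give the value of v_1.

A + 3I = [[3, 1], [-9, -3]].
Solving (A + 3I)v = 0 gives the eigenspace spanned by (5, -15).
With v_2 = -15, v = (5, -15), so v_1 = 5.

5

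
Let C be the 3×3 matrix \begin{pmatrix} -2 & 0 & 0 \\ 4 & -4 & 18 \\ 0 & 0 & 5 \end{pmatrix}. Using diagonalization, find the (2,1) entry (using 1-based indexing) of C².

-24

Characteristic polynomial: s^3 + s^2 - 22s - 40 = (s - 5)(s + 2)(s + 4), so the eigenvalues are -4, -2, 5.
s=5: eigenvector (0, 2, 1).
s=-4: eigenvector (0, 1, 0).
s=-2: eigenvector (1, 2, 0).
P = [[0, 0, 1], [2, 1, 2], [1, 0, 0]], D = diag(5, -4, -2), P⁻¹ = [[0, 0, 1], [-2, 1, -2], [1, 0, 0]].
C² = P·diag(25, 16, 4)·P⁻¹ = [[4, 0, 0], [-24, 16, 18], [0, 0, 25]].
The requested entry is -24.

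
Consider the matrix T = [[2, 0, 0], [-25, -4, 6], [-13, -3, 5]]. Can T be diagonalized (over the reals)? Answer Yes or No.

Characteristic polynomial: p(r) = r^3 - 3r^2 + 4 = (r - 2)^2(r + 1).
r = 2 has algebraic multiplicity 2; rank(T − 2I) = 2, so geometric multiplicity = 1.
Geometric multiplicity < algebraic multiplicity, so T is not diagonalizable.

No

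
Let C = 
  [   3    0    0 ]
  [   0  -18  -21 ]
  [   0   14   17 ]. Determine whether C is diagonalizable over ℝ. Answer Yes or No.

Yes

Characteristic polynomial: p(s) = s^3 - 2s^2 - 15s + 36 = (s - 3)^2(s + 4).
s = 3 has algebraic multiplicity 2; rank(C − 3I) = 1, so geometric multiplicity = 2.
Every eigenvalue has geometric = algebraic multiplicity, so C is diagonalizable.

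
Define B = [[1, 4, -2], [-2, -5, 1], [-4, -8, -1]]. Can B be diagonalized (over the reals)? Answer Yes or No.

No

Characteristic polynomial: p(t) = t^3 + 5t^2 + 7t + 3 = (t + 1)^2(t + 3).
t = -1 has algebraic multiplicity 2; rank(B + 1I) = 2, so geometric multiplicity = 1.
Geometric multiplicity < algebraic multiplicity, so B is not diagonalizable.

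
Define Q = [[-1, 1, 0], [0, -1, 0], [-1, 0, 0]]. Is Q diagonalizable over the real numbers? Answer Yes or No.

No

Characteristic polynomial: p(s) = s^3 + 2s^2 + s = s(s + 1)^2.
s = -1 has algebraic multiplicity 2; rank(Q + 1I) = 2, so geometric multiplicity = 1.
Geometric multiplicity < algebraic multiplicity, so Q is not diagonalizable.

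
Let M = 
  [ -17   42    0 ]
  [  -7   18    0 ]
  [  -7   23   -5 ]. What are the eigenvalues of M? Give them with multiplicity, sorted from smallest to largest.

-5, -3, 4

Characteristic polynomial: p(s) = s^3 + 4s^2 - 17s - 60 = (s - 4)(s + 3)(s + 5).
Roots (with multiplicity): -5, -3, 4.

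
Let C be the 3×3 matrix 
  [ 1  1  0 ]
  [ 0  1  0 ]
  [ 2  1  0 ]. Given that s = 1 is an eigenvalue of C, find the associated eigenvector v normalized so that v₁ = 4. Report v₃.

C − 1I = [[0, 1, 0], [0, 0, 0], [2, 1, -1]].
Solving (C − 1I)v = 0 gives the eigenspace spanned by (4, 0, 8).
With v₁ = 4, v = (4, 0, 8), so v₃ = 8.

8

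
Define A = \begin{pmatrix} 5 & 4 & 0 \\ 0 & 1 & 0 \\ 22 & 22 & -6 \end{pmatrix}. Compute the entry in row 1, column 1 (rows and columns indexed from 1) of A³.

125

Characteristic polynomial: μ^3 - 31μ + 30 = (μ - 5)(μ - 1)(μ + 6), so the eigenvalues are -6, 1, 5.
μ=5: eigenvector (1, 0, 2).
μ=-6: eigenvector (0, 0, 1).
μ=1: eigenvector (-1, 1, 0).
P = [[1, 0, -1], [0, 0, 1], [2, 1, 0]], D = diag(5, -6, 1), P⁻¹ = [[1, 1, 0], [-2, -2, 1], [0, 1, 0]].
A³ = P·diag(125, -216, 1)·P⁻¹ = [[125, 124, 0], [0, 1, 0], [682, 682, -216]].
The requested entry is 125.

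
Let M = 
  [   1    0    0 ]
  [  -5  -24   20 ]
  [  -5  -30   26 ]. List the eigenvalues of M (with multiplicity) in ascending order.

-4, 1, 6

Characteristic polynomial: p(μ) = μ^3 - 3μ^2 - 22μ + 24 = (μ - 6)(μ - 1)(μ + 4).
Roots (with multiplicity): -4, 1, 6.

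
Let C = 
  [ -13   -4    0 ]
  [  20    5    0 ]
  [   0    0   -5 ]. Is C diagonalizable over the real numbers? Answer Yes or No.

Yes

Characteristic polynomial: p(λ) = λ^3 + 13λ^2 + 55λ + 75 = (λ + 3)(λ + 5)^2.
λ = -5 has algebraic multiplicity 2; rank(C + 5I) = 1, so geometric multiplicity = 2.
Every eigenvalue has geometric = algebraic multiplicity, so C is diagonalizable.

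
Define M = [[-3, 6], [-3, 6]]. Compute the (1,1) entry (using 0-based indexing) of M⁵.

486

Characteristic polynomial: t^2 - 3t = t(t - 3), so the eigenvalues are 0, 3.
t=3: eigenvector (1, 1).
t=0: eigenvector (2, 1).
P = [[1, 2], [1, 1]], D = diag(3, 0), P⁻¹ = [[-1, 2], [1, -1]].
M⁵ = P·diag(243, 0)·P⁻¹ = [[-243, 486], [-243, 486]].
The requested entry is 486.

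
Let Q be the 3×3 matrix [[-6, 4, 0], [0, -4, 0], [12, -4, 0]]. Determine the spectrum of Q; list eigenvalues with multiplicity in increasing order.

-6, -4, 0

Characteristic polynomial: p(μ) = μ^3 + 10μ^2 + 24μ = μ(μ + 4)(μ + 6).
Roots (with multiplicity): -6, -4, 0.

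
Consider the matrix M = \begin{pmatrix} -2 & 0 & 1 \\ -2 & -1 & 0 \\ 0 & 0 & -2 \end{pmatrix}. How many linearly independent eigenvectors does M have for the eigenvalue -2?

1

M + 2I = [[0, 0, 1], [-2, 1, 0], [0, 0, 0]].
This matrix has rank 2, so its null space has dimension 3 − 2 = 1.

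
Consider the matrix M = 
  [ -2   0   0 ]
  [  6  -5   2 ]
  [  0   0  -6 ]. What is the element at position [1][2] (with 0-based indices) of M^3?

182

Characteristic polynomial: t^3 + 13t^2 + 52t + 60 = (t + 2)(t + 5)(t + 6), so the eigenvalues are -6, -5, -2.
t=-2: eigenvector (1, 2, 0).
t=-5: eigenvector (0, 1, 0).
t=-6: eigenvector (0, -2, 1).
P = [[1, 0, 0], [2, 1, -2], [0, 0, 1]], D = diag(-2, -5, -6), P⁻¹ = [[1, 0, 0], [-2, 1, 2], [0, 0, 1]].
M³ = P·diag(-8, -125, -216)·P⁻¹ = [[-8, 0, 0], [234, -125, 182], [0, 0, -216]].
The requested entry is 182.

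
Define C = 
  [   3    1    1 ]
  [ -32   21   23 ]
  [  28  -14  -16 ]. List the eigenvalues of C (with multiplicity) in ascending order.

-2, 5, 5

Characteristic polynomial: p(μ) = μ^3 - 8μ^2 + 5μ + 50 = (μ - 5)^2(μ + 2).
Roots (with multiplicity): -2, 5, 5.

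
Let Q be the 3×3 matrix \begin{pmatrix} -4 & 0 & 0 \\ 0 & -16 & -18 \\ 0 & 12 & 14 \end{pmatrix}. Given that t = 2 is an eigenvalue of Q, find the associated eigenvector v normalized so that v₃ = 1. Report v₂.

Q − 2I = [[-6, 0, 0], [0, -18, -18], [0, 12, 12]].
Solving (Q − 2I)v = 0 gives the eigenspace spanned by (0, -1, 1).
With v₃ = 1, v = (0, -1, 1), so v₂ = -1.

-1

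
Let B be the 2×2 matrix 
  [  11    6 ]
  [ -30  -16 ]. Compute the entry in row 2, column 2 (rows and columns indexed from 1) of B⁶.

20476

Characteristic polynomial: s^2 + 5s + 4 = (s + 1)(s + 4), so the eigenvalues are -4, -1.
s=-4: eigenvector (-2, 5).
s=-1: eigenvector (1, -2).
P = [[-2, 1], [5, -2]], D = diag(-4, -1), P⁻¹ = [[2, 1], [5, 2]].
B⁶ = P·diag(4096, 1)·P⁻¹ = [[-16379, -8190], [40950, 20476]].
The requested entry is 20476.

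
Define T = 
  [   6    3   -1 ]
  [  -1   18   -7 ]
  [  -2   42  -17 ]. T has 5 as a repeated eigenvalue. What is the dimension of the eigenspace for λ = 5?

T − 5I = [[1, 3, -1], [-1, 13, -7], [-2, 42, -22]].
This matrix has rank 2, so its null space has dimension 3 − 2 = 1.

1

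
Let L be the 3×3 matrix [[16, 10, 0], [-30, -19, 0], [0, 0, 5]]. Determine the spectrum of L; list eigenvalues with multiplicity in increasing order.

-4, 1, 5

Characteristic polynomial: p(t) = t^3 - 2t^2 - 19t + 20 = (t - 5)(t - 1)(t + 4).
Roots (with multiplicity): -4, 1, 5.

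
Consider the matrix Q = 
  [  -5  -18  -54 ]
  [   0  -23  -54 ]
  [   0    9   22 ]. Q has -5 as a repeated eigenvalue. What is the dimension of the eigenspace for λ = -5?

Q + 5I = [[0, -18, -54], [0, -18, -54], [0, 9, 27]].
This matrix has rank 1, so its null space has dimension 3 − 1 = 2.

2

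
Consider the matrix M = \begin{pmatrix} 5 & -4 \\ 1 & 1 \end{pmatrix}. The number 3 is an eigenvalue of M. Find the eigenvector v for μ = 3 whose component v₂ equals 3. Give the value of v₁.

M − 3I = [[2, -4], [1, -2]].
Solving (M − 3I)v = 0 gives the eigenspace spanned by (6, 3).
With v₂ = 3, v = (6, 3), so v₁ = 6.

6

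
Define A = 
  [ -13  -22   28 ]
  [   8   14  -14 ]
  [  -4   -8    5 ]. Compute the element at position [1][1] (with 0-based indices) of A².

132

Characteristic polynomial: r^3 - 6r^2 - r + 30 = (r - 5)(r - 3)(r + 2), so the eigenvalues are -2, 3, 5.
r=3: eigenvector (9, -4, 2).
r=-2: eigenvector (-2, 1, 0).
r=5: eigenvector (4, -2, 1).
P = [[9, -2, 4], [-4, 1, -2], [2, 0, 1]], D = diag(3, -2, 5), P⁻¹ = [[1, 2, 0], [0, 1, 2], [-2, -4, 1]].
A² = P·diag(9, 4, 25)·P⁻¹ = [[-119, -246, 84], [64, 132, -42], [-32, -64, 25]].
The requested entry is 132.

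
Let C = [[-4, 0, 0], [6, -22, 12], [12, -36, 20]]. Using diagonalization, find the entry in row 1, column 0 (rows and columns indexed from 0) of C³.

72

Characteristic polynomial: t^3 + 6t^2 - 32 = (t - 2)(t + 4)^2, so the eigenvalues are -4, -4, 2.
t=-4: eigenvector (1, -1, -2).
t=2: eigenvector (0, 1, 2).
t=-4: eigenvector (0, -2, -3).
P = [[1, 0, 0], [-1, 1, -2], [-2, 2, -3]], D = diag(-4, 2, -4), P⁻¹ = [[1, 0, 0], [1, -3, 2], [0, -2, 1]].
C³ = P·diag(-64, 8, -64)·P⁻¹ = [[-64, 0, 0], [72, -280, 144], [144, -432, 224]].
The requested entry is 72.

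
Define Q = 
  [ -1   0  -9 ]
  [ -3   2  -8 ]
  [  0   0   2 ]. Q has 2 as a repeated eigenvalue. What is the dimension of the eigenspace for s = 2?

1

Q − 2I = [[-3, 0, -9], [-3, 0, -8], [0, 0, 0]].
This matrix has rank 2, so its null space has dimension 3 − 2 = 1.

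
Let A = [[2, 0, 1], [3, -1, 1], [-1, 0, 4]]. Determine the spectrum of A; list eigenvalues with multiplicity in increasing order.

-1, 3, 3

Characteristic polynomial: p(λ) = λ^3 - 5λ^2 + 3λ + 9 = (λ - 3)^2(λ + 1).
Roots (with multiplicity): -1, 3, 3.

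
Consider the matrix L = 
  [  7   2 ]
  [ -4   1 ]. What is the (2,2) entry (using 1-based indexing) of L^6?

-14167

Characteristic polynomial: r^2 - 8r + 15 = (r - 5)(r - 3), so the eigenvalues are 3, 5.
r=5: eigenvector (-1, 1).
r=3: eigenvector (-1, 2).
P = [[-1, -1], [1, 2]], D = diag(5, 3), P⁻¹ = [[-2, -1], [1, 1]].
L⁶ = P·diag(15625, 729)·P⁻¹ = [[30521, 14896], [-29792, -14167]].
The requested entry is -14167.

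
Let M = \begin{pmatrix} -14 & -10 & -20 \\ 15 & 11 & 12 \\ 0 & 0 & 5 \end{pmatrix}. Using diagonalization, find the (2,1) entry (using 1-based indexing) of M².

Characteristic polynomial: t^3 - 2t^2 - 19t + 20 = (t - 5)(t - 1)(t + 4), so the eigenvalues are -4, 1, 5.
t=-4: eigenvector (1, -1, 0).
t=1: eigenvector (-2, 3, 0).
t=5: eigenvector (0, -2, 1).
P = [[1, -2, 0], [-1, 3, -2], [0, 0, 1]], D = diag(-4, 1, 5), P⁻¹ = [[3, 2, 4], [1, 1, 2], [0, 0, 1]].
M² = P·diag(16, 1, 25)·P⁻¹ = [[46, 30, 60], [-45, -29, -108], [0, 0, 25]].
The requested entry is -45.

-45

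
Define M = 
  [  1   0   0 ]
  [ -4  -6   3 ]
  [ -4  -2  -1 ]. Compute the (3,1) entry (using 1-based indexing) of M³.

-28

Characteristic polynomial: r^3 + 6r^2 + 5r - 12 = (r - 1)(r + 3)(r + 4), so the eigenvalues are -4, -3, 1.
r=-3: eigenvector (0, 1, 1).
r=-4: eigenvector (0, 3, 2).
r=1: eigenvector (1, -1, -1).
P = [[0, 0, 1], [1, 3, -1], [1, 2, -1]], D = diag(-3, -4, 1), P⁻¹ = [[1, -2, 3], [0, 1, -1], [1, 0, 0]].
M³ = P·diag(-27, -64, 1)·P⁻¹ = [[1, 0, 0], [-28, -138, 111], [-28, -74, 47]].
The requested entry is -28.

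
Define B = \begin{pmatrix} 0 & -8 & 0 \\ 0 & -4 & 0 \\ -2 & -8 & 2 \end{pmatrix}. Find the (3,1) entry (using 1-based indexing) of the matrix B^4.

Characteristic polynomial: s^3 + 2s^2 - 8s = s(s - 2)(s + 4), so the eigenvalues are -4, 0, 2.
s=0: eigenvector (1, 0, 1).
s=-4: eigenvector (2, 1, 2).
s=2: eigenvector (0, 0, -1).
P = [[1, 2, 0], [0, 1, 0], [1, 2, -1]], D = diag(0, -4, 2), P⁻¹ = [[1, -2, 0], [0, 1, 0], [1, 0, -1]].
B⁴ = P·diag(0, 256, 16)·P⁻¹ = [[0, 512, 0], [0, 256, 0], [-16, 512, 16]].
The requested entry is -16.

-16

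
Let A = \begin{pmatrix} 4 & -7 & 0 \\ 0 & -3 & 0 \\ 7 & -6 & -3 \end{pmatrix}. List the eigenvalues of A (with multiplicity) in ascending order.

-3, -3, 4

Characteristic polynomial: p(λ) = λ^3 + 2λ^2 - 15λ - 36 = (λ - 4)(λ + 3)^2.
Roots (with multiplicity): -3, -3, 4.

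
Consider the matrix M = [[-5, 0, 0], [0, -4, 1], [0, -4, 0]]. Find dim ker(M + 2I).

1

M + 2I = [[-3, 0, 0], [0, -2, 1], [0, -4, 2]].
This matrix has rank 2, so its null space has dimension 3 − 2 = 1.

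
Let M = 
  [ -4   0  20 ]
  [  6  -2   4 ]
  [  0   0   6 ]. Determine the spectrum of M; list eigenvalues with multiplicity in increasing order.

Characteristic polynomial: p(λ) = λ^3 - 28λ - 48 = (λ - 6)(λ + 2)(λ + 4).
Roots (with multiplicity): -4, -2, 6.

-4, -2, 6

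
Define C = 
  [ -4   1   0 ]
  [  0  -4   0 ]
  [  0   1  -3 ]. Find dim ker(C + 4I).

1

C + 4I = [[0, 1, 0], [0, 0, 0], [0, 1, 1]].
This matrix has rank 2, so its null space has dimension 3 − 2 = 1.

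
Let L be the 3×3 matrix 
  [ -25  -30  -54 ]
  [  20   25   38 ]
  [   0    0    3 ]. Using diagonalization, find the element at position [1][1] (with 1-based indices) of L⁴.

Characteristic polynomial: s^3 - 3s^2 - 25s + 75 = (s - 5)(s - 3)(s + 5), so the eigenvalues are -5, 3, 5.
s=-5: eigenvector (3, -2, 0).
s=5: eigenvector (-1, 1, 0).
s=3: eigenvector (-3, 1, 1).
P = [[3, -1, -3], [-2, 1, 1], [0, 0, 1]], D = diag(-5, 5, 3), P⁻¹ = [[1, 1, 2], [2, 3, 3], [0, 0, 1]].
L⁴ = P·diag(625, 625, 81)·P⁻¹ = [[625, 0, 1632], [0, 625, -544], [0, 0, 81]].
The requested entry is 625.

625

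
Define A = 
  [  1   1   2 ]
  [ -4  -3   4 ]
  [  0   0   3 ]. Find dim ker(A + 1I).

A + 1I = [[2, 1, 2], [-4, -2, 4], [0, 0, 4]].
This matrix has rank 2, so its null space has dimension 3 − 2 = 1.

1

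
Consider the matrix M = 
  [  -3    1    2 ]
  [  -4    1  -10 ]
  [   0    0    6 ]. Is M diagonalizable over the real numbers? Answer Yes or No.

No

Characteristic polynomial: p(μ) = μ^3 - 4μ^2 - 11μ - 6 = (μ - 6)(μ + 1)^2.
μ = -1 has algebraic multiplicity 2; rank(M + 1I) = 2, so geometric multiplicity = 1.
Geometric multiplicity < algebraic multiplicity, so M is not diagonalizable.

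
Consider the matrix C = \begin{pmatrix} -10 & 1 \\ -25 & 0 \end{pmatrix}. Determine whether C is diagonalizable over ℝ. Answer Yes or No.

Characteristic polynomial: p(s) = s^2 + 10s + 25 = (s + 5)^2.
s = -5 has algebraic multiplicity 2; rank(C + 5I) = 1, so geometric multiplicity = 1.
Geometric multiplicity < algebraic multiplicity, so C is not diagonalizable.

No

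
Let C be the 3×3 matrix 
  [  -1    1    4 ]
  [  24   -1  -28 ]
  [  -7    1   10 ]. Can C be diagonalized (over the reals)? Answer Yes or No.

Characteristic polynomial: p(r) = r^3 - 8r^2 + 13r - 6 = (r - 6)(r - 1)^2.
r = 1 has algebraic multiplicity 2; rank(C − 1I) = 2, so geometric multiplicity = 1.
Geometric multiplicity < algebraic multiplicity, so C is not diagonalizable.

No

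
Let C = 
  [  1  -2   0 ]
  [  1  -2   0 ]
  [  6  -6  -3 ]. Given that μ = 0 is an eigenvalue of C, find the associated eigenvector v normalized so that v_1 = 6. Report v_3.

6

C = [[1, -2, 0], [1, -2, 0], [6, -6, -3]].
Solving (C)v = 0 gives the eigenspace spanned by (6, 3, 6).
With v_1 = 6, v = (6, 3, 6), so v_3 = 6.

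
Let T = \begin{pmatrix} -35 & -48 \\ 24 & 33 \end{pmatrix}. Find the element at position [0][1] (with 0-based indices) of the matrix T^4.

Characteristic polynomial: λ^2 + 2λ - 3 = (λ - 1)(λ + 3), so the eigenvalues are -3, 1.
λ=-3: eigenvector (-3, 2).
λ=1: eigenvector (4, -3).
P = [[-3, 4], [2, -3]], D = diag(-3, 1), P⁻¹ = [[-3, -4], [-2, -3]].
T⁴ = P·diag(81, 1)·P⁻¹ = [[721, 960], [-480, -639]].
The requested entry is 960.

960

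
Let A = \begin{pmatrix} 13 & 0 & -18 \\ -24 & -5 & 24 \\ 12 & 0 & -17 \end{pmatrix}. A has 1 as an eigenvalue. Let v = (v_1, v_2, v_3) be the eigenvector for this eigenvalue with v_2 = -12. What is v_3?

6

A − 1I = [[12, 0, -18], [-24, -6, 24], [12, 0, -18]].
Solving (A − 1I)v = 0 gives the eigenspace spanned by (9, -12, 6).
With v_2 = -12, v = (9, -12, 6), so v_3 = 6.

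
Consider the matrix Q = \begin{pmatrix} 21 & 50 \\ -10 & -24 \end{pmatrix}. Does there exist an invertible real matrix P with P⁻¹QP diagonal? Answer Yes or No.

Yes

Characteristic polynomial: p(λ) = λ^2 + 3λ - 4 = (λ - 1)(λ + 4).
All 2 eigenvalues are distinct, so Q is diagonalizable.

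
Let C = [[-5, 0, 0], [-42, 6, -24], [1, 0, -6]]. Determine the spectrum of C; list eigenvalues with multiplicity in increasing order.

Characteristic polynomial: p(t) = t^3 + 5t^2 - 36t - 180 = (t - 6)(t + 5)(t + 6).
Roots (with multiplicity): -6, -5, 6.

-6, -5, 6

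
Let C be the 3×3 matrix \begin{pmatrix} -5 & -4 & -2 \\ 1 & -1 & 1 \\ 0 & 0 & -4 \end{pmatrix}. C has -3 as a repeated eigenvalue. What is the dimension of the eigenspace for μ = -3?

C + 3I = [[-2, -4, -2], [1, 2, 1], [0, 0, -1]].
This matrix has rank 2, so its null space has dimension 3 − 2 = 1.

1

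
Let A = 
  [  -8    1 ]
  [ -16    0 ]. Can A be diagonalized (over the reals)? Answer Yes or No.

Characteristic polynomial: p(s) = s^2 + 8s + 16 = (s + 4)^2.
s = -4 has algebraic multiplicity 2; rank(A + 4I) = 1, so geometric multiplicity = 1.
Geometric multiplicity < algebraic multiplicity, so A is not diagonalizable.

No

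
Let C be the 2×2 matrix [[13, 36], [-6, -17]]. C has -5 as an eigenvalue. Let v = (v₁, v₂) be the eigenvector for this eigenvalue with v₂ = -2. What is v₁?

4

C + 5I = [[18, 36], [-6, -12]].
Solving (C + 5I)v = 0 gives the eigenspace spanned by (4, -2).
With v₂ = -2, v = (4, -2), so v₁ = 4.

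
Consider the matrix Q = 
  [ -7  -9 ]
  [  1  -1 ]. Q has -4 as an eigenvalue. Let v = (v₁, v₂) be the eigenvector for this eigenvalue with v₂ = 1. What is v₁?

Q + 4I = [[-3, -9], [1, 3]].
Solving (Q + 4I)v = 0 gives the eigenspace spanned by (-3, 1).
With v₂ = 1, v = (-3, 1), so v₁ = -3.

-3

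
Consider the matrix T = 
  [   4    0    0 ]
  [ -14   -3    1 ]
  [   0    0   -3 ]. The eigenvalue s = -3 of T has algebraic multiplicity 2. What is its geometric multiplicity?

1

T + 3I = [[7, 0, 0], [-14, 0, 1], [0, 0, 0]].
This matrix has rank 2, so its null space has dimension 3 − 2 = 1.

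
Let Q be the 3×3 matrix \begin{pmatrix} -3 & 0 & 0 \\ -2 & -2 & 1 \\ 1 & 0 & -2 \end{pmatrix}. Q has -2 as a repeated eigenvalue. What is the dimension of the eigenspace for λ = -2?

Q + 2I = [[-1, 0, 0], [-2, 0, 1], [1, 0, 0]].
This matrix has rank 2, so its null space has dimension 3 − 2 = 1.

1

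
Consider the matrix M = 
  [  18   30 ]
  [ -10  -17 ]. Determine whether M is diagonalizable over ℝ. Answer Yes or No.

Characteristic polynomial: p(r) = r^2 - r - 6 = (r - 3)(r + 2).
All 2 eigenvalues are distinct, so M is diagonalizable.

Yes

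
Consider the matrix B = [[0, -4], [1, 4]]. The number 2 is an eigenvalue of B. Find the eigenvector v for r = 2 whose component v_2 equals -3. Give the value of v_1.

6

B − 2I = [[-2, -4], [1, 2]].
Solving (B − 2I)v = 0 gives the eigenspace spanned by (6, -3).
With v_2 = -3, v = (6, -3), so v_1 = 6.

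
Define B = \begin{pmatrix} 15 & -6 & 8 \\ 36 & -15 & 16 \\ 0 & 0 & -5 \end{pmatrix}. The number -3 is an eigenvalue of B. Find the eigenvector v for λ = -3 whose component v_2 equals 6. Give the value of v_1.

2

B + 3I = [[18, -6, 8], [36, -12, 16], [0, 0, -2]].
Solving (B + 3I)v = 0 gives the eigenspace spanned by (2, 6, 0).
With v_2 = 6, v = (2, 6, 0), so v_1 = 2.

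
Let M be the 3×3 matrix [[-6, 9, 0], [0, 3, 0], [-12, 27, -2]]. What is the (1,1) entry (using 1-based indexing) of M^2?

36

Characteristic polynomial: s^3 + 5s^2 - 12s - 36 = (s - 3)(s + 2)(s + 6), so the eigenvalues are -6, -2, 3.
s=-6: eigenvector (1, 0, 3).
s=3: eigenvector (1, 1, 3).
s=-2: eigenvector (0, 0, 1).
P = [[1, 1, 0], [0, 1, 0], [3, 3, 1]], D = diag(-6, 3, -2), P⁻¹ = [[1, -1, 0], [0, 1, 0], [-3, 0, 1]].
M² = P·diag(36, 9, 4)·P⁻¹ = [[36, -27, 0], [0, 9, 0], [96, -81, 4]].
The requested entry is 36.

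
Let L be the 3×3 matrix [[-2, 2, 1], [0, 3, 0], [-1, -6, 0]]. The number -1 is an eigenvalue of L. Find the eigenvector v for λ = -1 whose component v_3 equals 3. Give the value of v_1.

3

L + 1I = [[-1, 2, 1], [0, 4, 0], [-1, -6, 1]].
Solving (L + 1I)v = 0 gives the eigenspace spanned by (3, 0, 3).
With v_3 = 3, v = (3, 0, 3), so v_1 = 3.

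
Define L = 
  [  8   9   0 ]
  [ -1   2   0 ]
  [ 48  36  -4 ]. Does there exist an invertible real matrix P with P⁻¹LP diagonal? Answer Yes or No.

Characteristic polynomial: p(r) = r^3 - 6r^2 - 15r + 100 = (r - 5)^2(r + 4).
r = 5 has algebraic multiplicity 2; rank(L − 5I) = 2, so geometric multiplicity = 1.
Geometric multiplicity < algebraic multiplicity, so L is not diagonalizable.

No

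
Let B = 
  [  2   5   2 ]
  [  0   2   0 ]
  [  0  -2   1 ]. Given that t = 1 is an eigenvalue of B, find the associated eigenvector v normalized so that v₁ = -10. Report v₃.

B − 1I = [[1, 5, 2], [0, 1, 0], [0, -2, 0]].
Solving (B − 1I)v = 0 gives the eigenspace spanned by (-10, 0, 5).
With v₁ = -10, v = (-10, 0, 5), so v₃ = 5.

5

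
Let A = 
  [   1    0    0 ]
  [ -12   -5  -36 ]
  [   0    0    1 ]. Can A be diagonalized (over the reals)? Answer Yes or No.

Characteristic polynomial: p(s) = s^3 + 3s^2 - 9s + 5 = (s - 1)^2(s + 5).
s = 1 has algebraic multiplicity 2; rank(A − 1I) = 1, so geometric multiplicity = 2.
Every eigenvalue has geometric = algebraic multiplicity, so A is diagonalizable.

Yes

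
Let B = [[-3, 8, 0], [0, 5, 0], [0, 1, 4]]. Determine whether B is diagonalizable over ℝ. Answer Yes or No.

Characteristic polynomial: p(t) = t^3 - 6t^2 - 7t + 60 = (t - 5)(t - 4)(t + 3).
All 3 eigenvalues are distinct, so B is diagonalizable.

Yes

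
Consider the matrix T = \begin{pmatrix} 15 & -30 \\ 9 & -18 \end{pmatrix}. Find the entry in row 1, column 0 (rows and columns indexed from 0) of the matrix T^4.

-243

Characteristic polynomial: r^2 + 3r = r(r + 3), so the eigenvalues are -3, 0.
r=0: eigenvector (2, 1).
r=-3: eigenvector (-5, -3).
P = [[2, -5], [1, -3]], D = diag(0, -3), P⁻¹ = [[3, -5], [1, -2]].
T⁴ = P·diag(0, 81)·P⁻¹ = [[-405, 810], [-243, 486]].
The requested entry is -243.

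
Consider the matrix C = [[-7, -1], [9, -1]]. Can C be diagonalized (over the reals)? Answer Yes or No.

Characteristic polynomial: p(s) = s^2 + 8s + 16 = (s + 4)^2.
s = -4 has algebraic multiplicity 2; rank(C + 4I) = 1, so geometric multiplicity = 1.
Geometric multiplicity < algebraic multiplicity, so C is not diagonalizable.

No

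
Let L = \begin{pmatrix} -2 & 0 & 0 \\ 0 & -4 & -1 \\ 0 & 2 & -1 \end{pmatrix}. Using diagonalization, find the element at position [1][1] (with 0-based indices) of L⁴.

146

Characteristic polynomial: λ^3 + 7λ^2 + 16λ + 12 = (λ + 2)^2(λ + 3), so the eigenvalues are -3, -2, -2.
λ=-2: eigenvector (1, 0, 0).
λ=-2: eigenvector (0, 1, -2).
λ=-3: eigenvector (0, 1, -1).
P = [[1, 0, 0], [0, 1, 1], [0, -2, -1]], D = diag(-2, -2, -3), P⁻¹ = [[1, 0, 0], [0, -1, -1], [0, 2, 1]].
L⁴ = P·diag(16, 16, 81)·P⁻¹ = [[16, 0, 0], [0, 146, 65], [0, -130, -49]].
The requested entry is 146.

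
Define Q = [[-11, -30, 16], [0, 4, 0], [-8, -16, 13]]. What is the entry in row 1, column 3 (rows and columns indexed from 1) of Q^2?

32

Characteristic polynomial: μ^3 - 6μ^2 - 7μ + 60 = (μ - 5)(μ - 4)(μ + 3), so the eigenvalues are -3, 4, 5.
μ=-3: eigenvector (2, 0, 1).
μ=4: eigenvector (-2, 1, 0).
μ=5: eigenvector (1, 0, 1).
P = [[2, -2, 1], [0, 1, 0], [1, 0, 1]], D = diag(-3, 4, 5), P⁻¹ = [[1, 2, -1], [0, 1, 0], [-1, -2, 2]].
Q² = P·diag(9, 16, 25)·P⁻¹ = [[-7, -46, 32], [0, 16, 0], [-16, -32, 41]].
The requested entry is 32.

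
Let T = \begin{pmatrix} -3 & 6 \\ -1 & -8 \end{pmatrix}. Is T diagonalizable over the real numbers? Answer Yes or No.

Yes

Characteristic polynomial: p(s) = s^2 + 11s + 30 = (s + 5)(s + 6).
All 2 eigenvalues are distinct, so T is diagonalizable.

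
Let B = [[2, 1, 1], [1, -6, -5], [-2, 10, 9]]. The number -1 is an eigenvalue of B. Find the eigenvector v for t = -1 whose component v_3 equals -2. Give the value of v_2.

B + 1I = [[3, 1, 1], [1, -5, -5], [-2, 10, 10]].
Solving (B + 1I)v = 0 gives the eigenspace spanned by (0, 2, -2).
With v_3 = -2, v = (0, 2, -2), so v_2 = 2.

2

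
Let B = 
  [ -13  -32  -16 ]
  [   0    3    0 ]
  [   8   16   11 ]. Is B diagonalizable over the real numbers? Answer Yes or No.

Yes

Characteristic polynomial: p(μ) = μ^3 - μ^2 - 21μ + 45 = (μ - 3)^2(μ + 5).
μ = 3 has algebraic multiplicity 2; rank(B − 3I) = 1, so geometric multiplicity = 2.
Every eigenvalue has geometric = algebraic multiplicity, so B is diagonalizable.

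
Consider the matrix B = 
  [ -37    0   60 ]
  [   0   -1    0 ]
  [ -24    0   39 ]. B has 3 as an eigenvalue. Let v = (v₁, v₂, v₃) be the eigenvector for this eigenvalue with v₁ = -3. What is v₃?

B − 3I = [[-40, 0, 60], [0, -4, 0], [-24, 0, 36]].
Solving (B − 3I)v = 0 gives the eigenspace spanned by (-3, 0, -2).
With v₁ = -3, v = (-3, 0, -2), so v₃ = -2.

-2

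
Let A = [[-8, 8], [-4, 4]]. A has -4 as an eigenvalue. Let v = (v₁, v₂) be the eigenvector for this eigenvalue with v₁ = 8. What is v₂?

A + 4I = [[-4, 8], [-4, 8]].
Solving (A + 4I)v = 0 gives the eigenspace spanned by (8, 4).
With v₁ = 8, v = (8, 4), so v₂ = 4.

4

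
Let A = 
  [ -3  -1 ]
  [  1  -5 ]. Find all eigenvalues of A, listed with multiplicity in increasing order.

-4, -4

Characteristic polynomial: p(r) = r^2 + 8r + 16 = (r + 4)^2.
Roots (with multiplicity): -4, -4.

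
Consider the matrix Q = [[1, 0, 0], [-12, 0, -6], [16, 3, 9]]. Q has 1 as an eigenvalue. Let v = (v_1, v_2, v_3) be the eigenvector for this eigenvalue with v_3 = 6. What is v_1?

-3

Q − 1I = [[0, 0, 0], [-12, -1, -6], [16, 3, 8]].
Solving (Q − 1I)v = 0 gives the eigenspace spanned by (-3, 0, 6).
With v_3 = 6, v = (-3, 0, 6), so v_1 = -3.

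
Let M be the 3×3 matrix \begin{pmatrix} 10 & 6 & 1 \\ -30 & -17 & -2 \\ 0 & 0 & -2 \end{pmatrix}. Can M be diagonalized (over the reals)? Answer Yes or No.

Characteristic polynomial: p(μ) = μ^3 + 9μ^2 + 24μ + 20 = (μ + 2)^2(μ + 5).
μ = -2 has algebraic multiplicity 2; rank(M + 2I) = 2, so geometric multiplicity = 1.
Geometric multiplicity < algebraic multiplicity, so M is not diagonalizable.

No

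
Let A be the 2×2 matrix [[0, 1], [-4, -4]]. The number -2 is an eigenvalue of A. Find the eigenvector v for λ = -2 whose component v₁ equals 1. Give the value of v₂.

A + 2I = [[2, 1], [-4, -2]].
Solving (A + 2I)v = 0 gives the eigenspace spanned by (1, -2).
With v₁ = 1, v = (1, -2), so v₂ = -2.

-2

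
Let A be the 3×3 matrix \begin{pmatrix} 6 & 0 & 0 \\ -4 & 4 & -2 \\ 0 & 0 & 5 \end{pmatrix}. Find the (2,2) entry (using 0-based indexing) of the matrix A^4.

Characteristic polynomial: μ^3 - 15μ^2 + 74μ - 120 = (μ - 6)(μ - 5)(μ - 4), so the eigenvalues are 4, 5, 6.
μ=5: eigenvector (0, -2, 1).
μ=4: eigenvector (0, 1, 0).
μ=6: eigenvector (1, -2, 0).
P = [[0, 0, 1], [-2, 1, -2], [1, 0, 0]], D = diag(5, 4, 6), P⁻¹ = [[0, 0, 1], [2, 1, 2], [1, 0, 0]].
A⁴ = P·diag(625, 256, 1296)·P⁻¹ = [[1296, 0, 0], [-2080, 256, -738], [0, 0, 625]].
The requested entry is 625.

625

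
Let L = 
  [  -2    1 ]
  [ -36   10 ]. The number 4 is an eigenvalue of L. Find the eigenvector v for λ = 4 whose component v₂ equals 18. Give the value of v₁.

L − 4I = [[-6, 1], [-36, 6]].
Solving (L − 4I)v = 0 gives the eigenspace spanned by (3, 18).
With v₂ = 18, v = (3, 18), so v₁ = 3.

3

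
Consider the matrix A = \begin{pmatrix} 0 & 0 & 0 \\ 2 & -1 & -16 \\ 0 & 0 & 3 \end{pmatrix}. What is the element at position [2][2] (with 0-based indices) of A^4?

Characteristic polynomial: r^3 - 2r^2 - 3r = r(r - 3)(r + 1), so the eigenvalues are -1, 0, 3.
r=0: eigenvector (1, 2, 0).
r=-1: eigenvector (0, 1, 0).
r=3: eigenvector (0, -4, 1).
P = [[1, 0, 0], [2, 1, -4], [0, 0, 1]], D = diag(0, -1, 3), P⁻¹ = [[1, 0, 0], [-2, 1, 4], [0, 0, 1]].
A⁴ = P·diag(0, 1, 81)·P⁻¹ = [[0, 0, 0], [-2, 1, -320], [0, 0, 81]].
The requested entry is 81.

81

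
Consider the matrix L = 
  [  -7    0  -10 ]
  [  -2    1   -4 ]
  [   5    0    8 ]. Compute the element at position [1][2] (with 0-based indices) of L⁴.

-160

Characteristic polynomial: λ^3 - 2λ^2 - 5λ + 6 = (λ - 3)(λ - 1)(λ + 2), so the eigenvalues are -2, 1, 3.
λ=3: eigenvector (1, 1, -1).
λ=-2: eigenvector (2, 0, -1).
λ=1: eigenvector (0, 1, 0).
P = [[1, 2, 0], [1, 0, 1], [-1, -1, 0]], D = diag(3, -2, 1), P⁻¹ = [[-1, 0, -2], [1, 0, 1], [1, 1, 2]].
L⁴ = P·diag(81, 16, 1)·P⁻¹ = [[-49, 0, -130], [-80, 1, -160], [65, 0, 146]].
The requested entry is -160.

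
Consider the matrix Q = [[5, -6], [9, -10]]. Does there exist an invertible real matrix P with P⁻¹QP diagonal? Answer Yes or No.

Characteristic polynomial: p(λ) = λ^2 + 5λ + 4 = (λ + 1)(λ + 4).
All 2 eigenvalues are distinct, so Q is diagonalizable.

Yes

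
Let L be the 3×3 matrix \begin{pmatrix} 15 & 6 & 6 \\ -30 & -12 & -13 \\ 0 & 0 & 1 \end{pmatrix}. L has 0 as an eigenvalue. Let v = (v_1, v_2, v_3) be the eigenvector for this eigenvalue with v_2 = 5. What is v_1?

-2

L = [[15, 6, 6], [-30, -12, -13], [0, 0, 1]].
Solving (L)v = 0 gives the eigenspace spanned by (-2, 5, 0).
With v_2 = 5, v = (-2, 5, 0), so v_1 = -2.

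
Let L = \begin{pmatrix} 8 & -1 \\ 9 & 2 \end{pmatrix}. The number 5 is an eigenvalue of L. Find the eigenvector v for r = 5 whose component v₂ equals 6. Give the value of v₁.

2

L − 5I = [[3, -1], [9, -3]].
Solving (L − 5I)v = 0 gives the eigenspace spanned by (2, 6).
With v₂ = 6, v = (2, 6), so v₁ = 2.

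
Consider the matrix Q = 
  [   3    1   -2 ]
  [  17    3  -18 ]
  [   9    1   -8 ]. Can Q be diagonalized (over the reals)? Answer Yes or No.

Characteristic polynomial: p(μ) = μ^3 + 2μ^2 - 20μ + 24 = (μ - 2)^2(μ + 6).
μ = 2 has algebraic multiplicity 2; rank(Q − 2I) = 2, so geometric multiplicity = 1.
Geometric multiplicity < algebraic multiplicity, so Q is not diagonalizable.

No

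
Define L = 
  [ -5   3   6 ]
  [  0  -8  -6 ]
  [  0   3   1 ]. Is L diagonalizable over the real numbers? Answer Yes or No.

Characteristic polynomial: p(μ) = μ^3 + 12μ^2 + 45μ + 50 = (μ + 2)(μ + 5)^2.
μ = -5 has algebraic multiplicity 2; rank(L + 5I) = 1, so geometric multiplicity = 2.
Every eigenvalue has geometric = algebraic multiplicity, so L is diagonalizable.

Yes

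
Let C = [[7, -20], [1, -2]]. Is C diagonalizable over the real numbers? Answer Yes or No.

Characteristic polynomial: p(s) = s^2 - 5s + 6 = (s - 3)(s - 2).
All 2 eigenvalues are distinct, so C is diagonalizable.

Yes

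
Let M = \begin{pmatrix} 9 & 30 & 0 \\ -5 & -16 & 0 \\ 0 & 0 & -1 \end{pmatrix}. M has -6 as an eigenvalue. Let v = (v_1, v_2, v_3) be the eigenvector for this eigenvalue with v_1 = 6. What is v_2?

-3

M + 6I = [[15, 30, 0], [-5, -10, 0], [0, 0, 5]].
Solving (M + 6I)v = 0 gives the eigenspace spanned by (6, -3, 0).
With v_1 = 6, v = (6, -3, 0), so v_2 = -3.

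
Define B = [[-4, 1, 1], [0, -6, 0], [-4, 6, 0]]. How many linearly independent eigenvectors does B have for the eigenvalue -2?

1

B + 2I = [[-2, 1, 1], [0, -4, 0], [-4, 6, 2]].
This matrix has rank 2, so its null space has dimension 3 − 2 = 1.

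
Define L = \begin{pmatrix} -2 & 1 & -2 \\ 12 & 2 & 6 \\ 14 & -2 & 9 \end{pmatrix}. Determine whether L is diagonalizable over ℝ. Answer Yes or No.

Characteristic polynomial: p(r) = r^3 - 9r^2 + 24r - 20 = (r - 5)(r - 2)^2.
r = 2 has algebraic multiplicity 2; rank(L − 2I) = 2, so geometric multiplicity = 1.
Geometric multiplicity < algebraic multiplicity, so L is not diagonalizable.

No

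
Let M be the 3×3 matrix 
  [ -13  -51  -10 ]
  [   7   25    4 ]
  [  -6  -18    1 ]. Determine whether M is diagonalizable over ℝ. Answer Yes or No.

Characteristic polynomial: p(t) = t^3 - 13t^2 + 56t - 80 = (t - 5)(t - 4)^2.
t = 4 has algebraic multiplicity 2; rank(M − 4I) = 2, so geometric multiplicity = 1.
Geometric multiplicity < algebraic multiplicity, so M is not diagonalizable.

No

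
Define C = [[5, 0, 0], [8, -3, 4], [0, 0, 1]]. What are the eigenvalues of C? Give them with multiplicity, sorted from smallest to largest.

Characteristic polynomial: p(r) = r^3 - 3r^2 - 13r + 15 = (r - 5)(r - 1)(r + 3).
Roots (with multiplicity): -3, 1, 5.

-3, 1, 5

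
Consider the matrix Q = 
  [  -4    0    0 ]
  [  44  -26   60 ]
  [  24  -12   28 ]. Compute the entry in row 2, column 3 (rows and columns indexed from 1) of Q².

120

Characteristic polynomial: s^3 + 2s^2 - 16s - 32 = (s - 4)(s + 2)(s + 4), so the eigenvalues are -4, -2, 4.
s=4: eigenvector (0, 2, 1).
s=-2: eigenvector (0, 5, 2).
s=-4: eigenvector (1, 2, 0).
P = [[0, 0, 1], [2, 5, 2], [1, 2, 0]], D = diag(4, -2, -4), P⁻¹ = [[4, -2, 5], [-2, 1, -2], [1, 0, 0]].
Q² = P·diag(16, 4, 16)·P⁻¹ = [[16, 0, 0], [120, -44, 120], [48, -24, 64]].
The requested entry is 120.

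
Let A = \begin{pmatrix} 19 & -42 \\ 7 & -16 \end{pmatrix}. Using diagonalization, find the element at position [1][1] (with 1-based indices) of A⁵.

Characteristic polynomial: r^2 - 3r - 10 = (r - 5)(r + 2), so the eigenvalues are -2, 5.
r=-2: eigenvector (2, 1).
r=5: eigenvector (3, 1).
P = [[2, 3], [1, 1]], D = diag(-2, 5), P⁻¹ = [[-1, 3], [1, -2]].
A⁵ = P·diag(-32, 3125)·P⁻¹ = [[9439, -18942], [3157, -6346]].
The requested entry is 9439.

9439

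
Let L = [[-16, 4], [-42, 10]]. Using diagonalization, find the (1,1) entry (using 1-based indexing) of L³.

Characteristic polynomial: t^2 + 6t + 8 = (t + 2)(t + 4), so the eigenvalues are -4, -2.
t=-4: eigenvector (1, 3).
t=-2: eigenvector (2, 7).
P = [[1, 2], [3, 7]], D = diag(-4, -2), P⁻¹ = [[7, -2], [-3, 1]].
L³ = P·diag(-64, -8)·P⁻¹ = [[-400, 112], [-1176, 328]].
The requested entry is -400.

-400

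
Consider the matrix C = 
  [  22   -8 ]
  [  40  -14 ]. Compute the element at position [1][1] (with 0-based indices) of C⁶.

-186304

Characteristic polynomial: λ^2 - 8λ + 12 = (λ - 6)(λ - 2), so the eigenvalues are 2, 6.
λ=6: eigenvector (1, 2).
λ=2: eigenvector (2, 5).
P = [[1, 2], [2, 5]], D = diag(6, 2), P⁻¹ = [[5, -2], [-2, 1]].
C⁶ = P·diag(46656, 64)·P⁻¹ = [[233024, -93184], [465920, -186304]].
The requested entry is -186304.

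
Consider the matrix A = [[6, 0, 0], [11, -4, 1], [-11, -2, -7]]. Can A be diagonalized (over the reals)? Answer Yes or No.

Yes

Characteristic polynomial: p(t) = t^3 + 5t^2 - 36t - 180 = (t - 6)(t + 5)(t + 6).
All 3 eigenvalues are distinct, so A is diagonalizable.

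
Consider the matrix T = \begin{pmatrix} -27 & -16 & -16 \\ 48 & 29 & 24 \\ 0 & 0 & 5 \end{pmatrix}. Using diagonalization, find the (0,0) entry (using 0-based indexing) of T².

Characteristic polynomial: λ^3 - 7λ^2 - 5λ + 75 = (λ - 5)^2(λ + 3), so the eigenvalues are -3, 5, 5.
λ=5: eigenvector (1, -2, 0).
λ=-3: eigenvector (2, -3, 0).
λ=5: eigenvector (0, -1, 1).
P = [[1, 2, 0], [-2, -3, -1], [0, 0, 1]], D = diag(5, -3, 5), P⁻¹ = [[-3, -2, -2], [2, 1, 1], [0, 0, 1]].
T² = P·diag(25, 9, 25)·P⁻¹ = [[-39, -32, -32], [96, 73, 48], [0, 0, 25]].
The requested entry is -39.

-39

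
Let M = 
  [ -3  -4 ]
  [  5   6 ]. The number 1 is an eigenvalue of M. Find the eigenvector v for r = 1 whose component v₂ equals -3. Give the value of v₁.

M − 1I = [[-4, -4], [5, 5]].
Solving (M − 1I)v = 0 gives the eigenspace spanned by (3, -3).
With v₂ = -3, v = (3, -3), so v₁ = 3.

3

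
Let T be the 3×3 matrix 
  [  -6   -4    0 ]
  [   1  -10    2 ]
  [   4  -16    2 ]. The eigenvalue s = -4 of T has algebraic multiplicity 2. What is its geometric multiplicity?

T + 4I = [[-2, -4, 0], [1, -6, 2], [4, -16, 6]].
This matrix has rank 2, so its null space has dimension 3 − 2 = 1.

1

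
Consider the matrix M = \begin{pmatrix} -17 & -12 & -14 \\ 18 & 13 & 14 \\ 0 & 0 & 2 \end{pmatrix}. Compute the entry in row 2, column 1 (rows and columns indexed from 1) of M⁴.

Characteristic polynomial: s^3 + 2s^2 - 13s + 10 = (s - 2)(s - 1)(s + 5), so the eigenvalues are -5, 1, 2.
s=-5: eigenvector (1, -1, 0).
s=1: eigenvector (-2, 3, 0).
s=2: eigenvector (-2, 2, 1).
P = [[1, -2, -2], [-1, 3, 2], [0, 0, 1]], D = diag(-5, 1, 2), P⁻¹ = [[3, 2, 2], [1, 1, 0], [0, 0, 1]].
M⁴ = P·diag(625, 1, 16)·P⁻¹ = [[1873, 1248, 1218], [-1872, -1247, -1218], [0, 0, 16]].
The requested entry is -1872.

-1872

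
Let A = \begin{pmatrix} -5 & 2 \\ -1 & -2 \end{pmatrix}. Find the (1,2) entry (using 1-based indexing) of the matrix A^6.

Characteristic polynomial: t^2 + 7t + 12 = (t + 3)(t + 4), so the eigenvalues are -4, -3.
t=-3: eigenvector (-1, -1).
t=-4: eigenvector (2, 1).
P = [[-1, 2], [-1, 1]], D = diag(-3, -4), P⁻¹ = [[1, -2], [1, -1]].
A⁶ = P·diag(729, 4096)·P⁻¹ = [[7463, -6734], [3367, -2638]].
The requested entry is -6734.

-6734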